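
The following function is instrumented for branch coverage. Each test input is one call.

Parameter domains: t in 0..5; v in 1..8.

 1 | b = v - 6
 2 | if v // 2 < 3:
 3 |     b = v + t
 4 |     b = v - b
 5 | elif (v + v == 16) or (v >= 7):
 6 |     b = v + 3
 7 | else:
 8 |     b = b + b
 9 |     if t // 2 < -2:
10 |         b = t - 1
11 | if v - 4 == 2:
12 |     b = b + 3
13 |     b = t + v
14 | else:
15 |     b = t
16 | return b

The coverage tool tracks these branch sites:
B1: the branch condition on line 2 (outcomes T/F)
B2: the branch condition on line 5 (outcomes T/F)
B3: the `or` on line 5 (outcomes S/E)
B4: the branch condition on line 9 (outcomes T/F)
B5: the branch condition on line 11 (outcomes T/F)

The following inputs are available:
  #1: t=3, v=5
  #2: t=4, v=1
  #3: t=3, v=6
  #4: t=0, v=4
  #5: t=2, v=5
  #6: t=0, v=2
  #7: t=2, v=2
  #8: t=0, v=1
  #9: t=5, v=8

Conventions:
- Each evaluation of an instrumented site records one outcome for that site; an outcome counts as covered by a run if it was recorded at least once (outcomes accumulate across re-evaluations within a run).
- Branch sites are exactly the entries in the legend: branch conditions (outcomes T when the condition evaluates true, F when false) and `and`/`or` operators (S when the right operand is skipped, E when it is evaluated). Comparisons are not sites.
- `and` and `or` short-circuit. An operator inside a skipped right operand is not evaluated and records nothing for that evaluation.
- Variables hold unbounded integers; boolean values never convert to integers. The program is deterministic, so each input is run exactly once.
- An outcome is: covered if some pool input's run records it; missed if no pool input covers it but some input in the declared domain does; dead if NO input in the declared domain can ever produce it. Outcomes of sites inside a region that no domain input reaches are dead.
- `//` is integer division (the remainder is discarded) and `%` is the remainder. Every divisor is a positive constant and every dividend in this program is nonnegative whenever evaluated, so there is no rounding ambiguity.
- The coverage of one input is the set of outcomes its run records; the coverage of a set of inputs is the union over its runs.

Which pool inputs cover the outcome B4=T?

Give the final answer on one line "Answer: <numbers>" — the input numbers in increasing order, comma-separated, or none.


input #1 (t=3, v=5): never hits B4=T
input #2 (t=4, v=1): never hits B4=T
input #3 (t=3, v=6): never hits B4=T
input #4 (t=0, v=4): never hits B4=T
input #5 (t=2, v=5): never hits B4=T
input #6 (t=0, v=2): never hits B4=T
input #7 (t=2, v=2): never hits B4=T
input #8 (t=0, v=1): never hits B4=T
input #9 (t=5, v=8): never hits B4=T
Answer: none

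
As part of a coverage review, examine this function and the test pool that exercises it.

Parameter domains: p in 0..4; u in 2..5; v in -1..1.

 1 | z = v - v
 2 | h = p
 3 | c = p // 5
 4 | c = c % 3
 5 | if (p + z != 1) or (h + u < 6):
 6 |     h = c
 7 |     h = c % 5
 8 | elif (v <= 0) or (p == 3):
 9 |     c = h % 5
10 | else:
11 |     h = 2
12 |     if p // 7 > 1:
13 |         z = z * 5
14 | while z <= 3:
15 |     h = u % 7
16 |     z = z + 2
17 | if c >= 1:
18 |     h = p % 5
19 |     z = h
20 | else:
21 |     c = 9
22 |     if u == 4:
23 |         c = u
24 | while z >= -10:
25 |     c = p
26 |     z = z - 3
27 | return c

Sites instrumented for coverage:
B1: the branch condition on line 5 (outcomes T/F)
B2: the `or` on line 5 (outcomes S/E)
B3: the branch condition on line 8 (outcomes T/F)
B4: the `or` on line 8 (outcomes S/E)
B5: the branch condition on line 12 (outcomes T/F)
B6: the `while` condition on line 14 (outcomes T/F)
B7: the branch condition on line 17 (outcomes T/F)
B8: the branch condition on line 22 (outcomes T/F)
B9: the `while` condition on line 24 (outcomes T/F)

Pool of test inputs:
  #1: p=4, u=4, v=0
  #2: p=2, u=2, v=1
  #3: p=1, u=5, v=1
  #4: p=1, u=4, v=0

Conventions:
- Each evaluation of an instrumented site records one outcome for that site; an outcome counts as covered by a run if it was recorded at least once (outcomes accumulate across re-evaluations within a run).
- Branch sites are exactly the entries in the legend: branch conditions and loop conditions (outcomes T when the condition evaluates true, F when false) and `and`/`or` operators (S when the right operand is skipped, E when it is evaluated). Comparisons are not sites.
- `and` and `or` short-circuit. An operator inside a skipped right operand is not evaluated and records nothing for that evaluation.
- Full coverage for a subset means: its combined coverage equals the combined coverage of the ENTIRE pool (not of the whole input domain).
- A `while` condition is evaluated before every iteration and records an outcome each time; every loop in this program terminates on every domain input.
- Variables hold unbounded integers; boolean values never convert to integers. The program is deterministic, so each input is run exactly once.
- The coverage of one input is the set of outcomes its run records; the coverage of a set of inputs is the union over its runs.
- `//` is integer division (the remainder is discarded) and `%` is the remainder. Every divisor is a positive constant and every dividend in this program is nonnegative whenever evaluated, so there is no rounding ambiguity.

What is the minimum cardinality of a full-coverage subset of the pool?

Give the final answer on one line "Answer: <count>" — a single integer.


input #1 (p=4, u=4, v=0): covers B1=T, B2=S, B6=T, B6=F, B7=F, B8=T, B9=T, B9=F
input #2 (p=2, u=2, v=1): covers B1=T, B2=S, B6=T, B6=F, B7=F, B8=F, B9=T, B9=F
input #3 (p=1, u=5, v=1): covers B1=F, B2=E, B3=F, B4=E, B5=F, B6=T, B6=F, B7=F, B8=F, B9=T, B9=F
input #4 (p=1, u=4, v=0): covers B1=T, B2=E, B6=T, B6=F, B7=F, B8=T, B9=T, B9=F
union over all inputs: B1=T, B1=F, B2=S, B2=E, B3=F, B4=E, B5=F, B6=T, B6=F, B7=F, B8=T, B8=F, B9=T, B9=F (14 outcomes)
no size-1 subset reaches all 14 outcomes (best union: 11/14)
size 2: inputs {1, 3} cover all 14 outcomes, and no lexicographically smaller subset of this size does
Answer: 2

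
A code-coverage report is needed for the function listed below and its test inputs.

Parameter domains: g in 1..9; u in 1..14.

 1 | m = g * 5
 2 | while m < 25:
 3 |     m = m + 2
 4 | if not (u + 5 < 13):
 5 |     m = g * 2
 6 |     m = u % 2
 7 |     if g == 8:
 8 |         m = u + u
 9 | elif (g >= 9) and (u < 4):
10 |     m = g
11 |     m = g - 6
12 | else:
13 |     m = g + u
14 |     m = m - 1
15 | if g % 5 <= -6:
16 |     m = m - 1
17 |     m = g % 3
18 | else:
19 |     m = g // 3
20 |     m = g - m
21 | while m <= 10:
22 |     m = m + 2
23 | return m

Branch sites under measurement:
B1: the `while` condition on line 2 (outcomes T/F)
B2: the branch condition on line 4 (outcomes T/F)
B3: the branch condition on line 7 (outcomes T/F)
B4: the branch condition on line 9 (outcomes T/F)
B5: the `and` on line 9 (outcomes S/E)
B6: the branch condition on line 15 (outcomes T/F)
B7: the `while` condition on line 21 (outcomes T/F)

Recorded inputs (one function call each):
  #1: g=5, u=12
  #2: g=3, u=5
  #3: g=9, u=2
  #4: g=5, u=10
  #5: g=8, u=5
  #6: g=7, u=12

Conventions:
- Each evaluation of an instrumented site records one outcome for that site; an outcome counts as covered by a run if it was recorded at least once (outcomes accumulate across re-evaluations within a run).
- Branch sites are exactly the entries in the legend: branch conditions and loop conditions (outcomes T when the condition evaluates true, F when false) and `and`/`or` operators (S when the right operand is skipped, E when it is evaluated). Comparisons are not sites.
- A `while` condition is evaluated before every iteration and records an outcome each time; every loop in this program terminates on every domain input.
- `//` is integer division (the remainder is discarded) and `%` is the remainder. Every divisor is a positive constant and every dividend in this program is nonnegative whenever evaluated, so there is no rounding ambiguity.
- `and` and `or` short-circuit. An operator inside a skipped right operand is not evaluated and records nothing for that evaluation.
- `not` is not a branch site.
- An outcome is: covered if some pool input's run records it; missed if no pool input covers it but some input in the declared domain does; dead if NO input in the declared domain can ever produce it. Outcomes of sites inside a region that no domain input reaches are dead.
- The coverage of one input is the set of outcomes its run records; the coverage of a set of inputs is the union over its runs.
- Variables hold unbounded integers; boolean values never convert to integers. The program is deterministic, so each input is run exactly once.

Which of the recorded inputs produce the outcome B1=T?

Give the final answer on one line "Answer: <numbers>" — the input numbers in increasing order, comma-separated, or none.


input #1 (g=5, u=12): does not produce B1=T
input #2 (g=3, u=5): produces B1=T
input #3 (g=9, u=2): does not produce B1=T
input #4 (g=5, u=10): does not produce B1=T
input #5 (g=8, u=5): does not produce B1=T
input #6 (g=7, u=12): does not produce B1=T
Answer: 2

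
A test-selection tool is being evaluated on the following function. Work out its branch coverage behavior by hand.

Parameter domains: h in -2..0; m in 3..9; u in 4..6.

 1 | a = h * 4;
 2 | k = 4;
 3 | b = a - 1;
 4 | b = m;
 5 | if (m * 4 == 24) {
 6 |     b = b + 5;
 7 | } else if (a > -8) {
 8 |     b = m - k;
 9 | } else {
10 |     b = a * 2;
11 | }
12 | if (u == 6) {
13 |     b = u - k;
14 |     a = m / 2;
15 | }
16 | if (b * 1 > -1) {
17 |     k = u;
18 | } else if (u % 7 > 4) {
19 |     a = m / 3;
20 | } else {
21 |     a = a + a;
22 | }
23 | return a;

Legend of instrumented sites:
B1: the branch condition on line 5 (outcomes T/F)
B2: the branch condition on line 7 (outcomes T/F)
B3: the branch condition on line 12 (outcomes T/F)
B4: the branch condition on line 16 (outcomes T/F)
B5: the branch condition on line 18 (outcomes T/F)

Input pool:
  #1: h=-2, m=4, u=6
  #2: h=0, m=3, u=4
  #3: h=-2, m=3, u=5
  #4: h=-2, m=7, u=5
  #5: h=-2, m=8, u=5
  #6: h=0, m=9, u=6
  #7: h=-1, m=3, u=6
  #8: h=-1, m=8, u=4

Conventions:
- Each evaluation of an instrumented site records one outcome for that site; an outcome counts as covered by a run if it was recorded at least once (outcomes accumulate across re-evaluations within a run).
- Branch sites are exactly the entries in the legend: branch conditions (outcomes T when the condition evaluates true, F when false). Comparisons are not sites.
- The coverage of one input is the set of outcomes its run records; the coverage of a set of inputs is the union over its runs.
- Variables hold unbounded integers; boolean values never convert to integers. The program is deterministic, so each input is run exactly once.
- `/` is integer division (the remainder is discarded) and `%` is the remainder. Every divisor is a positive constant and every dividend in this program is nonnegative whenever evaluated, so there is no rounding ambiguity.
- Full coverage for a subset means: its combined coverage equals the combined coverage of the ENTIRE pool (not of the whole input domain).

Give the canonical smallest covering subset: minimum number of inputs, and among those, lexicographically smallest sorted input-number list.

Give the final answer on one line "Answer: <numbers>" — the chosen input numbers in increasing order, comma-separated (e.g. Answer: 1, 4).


#1 (h=-2, m=4, u=6) -> covered: B1=F, B2=F, B3=T, B4=T
#2 (h=0, m=3, u=4) -> covered: B1=F, B2=T, B3=F, B4=F, B5=F
#3 (h=-2, m=3, u=5) -> covered: B1=F, B2=F, B3=F, B4=F, B5=T
#4 (h=-2, m=7, u=5) -> covered: B1=F, B2=F, B3=F, B4=F, B5=T
#5 (h=-2, m=8, u=5) -> covered: B1=F, B2=F, B3=F, B4=F, B5=T
#6 (h=0, m=9, u=6) -> covered: B1=F, B2=T, B3=T, B4=T
#7 (h=-1, m=3, u=6) -> covered: B1=F, B2=T, B3=T, B4=T
#8 (h=-1, m=8, u=4) -> covered: B1=F, B2=T, B3=F, B4=T
pool-wide coverage (9 outcomes): B1=F, B2=T, B2=F, B3=T, B3=F, B4=T, B4=F, B5=T, B5=F
every size-1 subset falls short of the 9 outcomes (best: 5/9)
every size-2 subset falls short of the 9 outcomes (best: 8/9)
inputs {1, 2, 3} (size 3) cover everything; no size-3 subset with a lexicographically smaller index list covers all 9
Answer: 1, 2, 3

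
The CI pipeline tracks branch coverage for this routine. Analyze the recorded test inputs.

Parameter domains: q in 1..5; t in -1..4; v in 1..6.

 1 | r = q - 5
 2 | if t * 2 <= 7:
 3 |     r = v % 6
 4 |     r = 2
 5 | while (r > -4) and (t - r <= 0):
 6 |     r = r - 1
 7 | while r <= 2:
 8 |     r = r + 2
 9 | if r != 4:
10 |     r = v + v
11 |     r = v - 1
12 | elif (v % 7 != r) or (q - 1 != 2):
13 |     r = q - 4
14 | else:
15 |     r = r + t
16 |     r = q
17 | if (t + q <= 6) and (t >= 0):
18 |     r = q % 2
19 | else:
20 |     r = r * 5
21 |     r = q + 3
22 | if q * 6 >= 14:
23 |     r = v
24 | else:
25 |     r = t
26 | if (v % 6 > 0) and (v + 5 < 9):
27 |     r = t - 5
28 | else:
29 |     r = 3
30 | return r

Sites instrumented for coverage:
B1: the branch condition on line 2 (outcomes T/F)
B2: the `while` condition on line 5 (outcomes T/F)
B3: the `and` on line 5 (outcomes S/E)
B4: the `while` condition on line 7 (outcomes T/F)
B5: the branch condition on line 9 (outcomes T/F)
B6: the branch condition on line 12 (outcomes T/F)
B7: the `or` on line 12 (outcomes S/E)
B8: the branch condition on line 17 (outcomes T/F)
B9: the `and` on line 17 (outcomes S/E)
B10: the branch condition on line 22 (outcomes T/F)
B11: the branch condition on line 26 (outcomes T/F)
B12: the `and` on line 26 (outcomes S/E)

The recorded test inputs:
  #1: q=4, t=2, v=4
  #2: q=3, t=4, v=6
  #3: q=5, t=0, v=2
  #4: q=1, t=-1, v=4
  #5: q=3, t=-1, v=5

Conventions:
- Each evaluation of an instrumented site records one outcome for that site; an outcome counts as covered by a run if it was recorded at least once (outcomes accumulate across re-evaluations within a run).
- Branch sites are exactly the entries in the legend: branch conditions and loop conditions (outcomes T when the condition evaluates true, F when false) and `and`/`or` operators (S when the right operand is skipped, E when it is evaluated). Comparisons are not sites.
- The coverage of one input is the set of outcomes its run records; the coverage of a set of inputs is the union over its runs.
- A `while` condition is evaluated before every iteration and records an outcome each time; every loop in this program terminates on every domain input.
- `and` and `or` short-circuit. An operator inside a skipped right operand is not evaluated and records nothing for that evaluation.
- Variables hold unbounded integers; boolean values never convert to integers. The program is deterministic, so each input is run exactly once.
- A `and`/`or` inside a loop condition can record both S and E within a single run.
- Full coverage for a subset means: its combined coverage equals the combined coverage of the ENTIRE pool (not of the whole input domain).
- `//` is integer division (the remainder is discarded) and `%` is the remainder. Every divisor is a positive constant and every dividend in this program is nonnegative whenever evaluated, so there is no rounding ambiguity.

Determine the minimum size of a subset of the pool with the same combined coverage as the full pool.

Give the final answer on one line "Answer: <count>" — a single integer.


test 1 (q=4, t=2, v=4) fires B1->T, B3->E, B2->T, B3->E, B2->F, B4->T, B4->F, B5->T, B9->E, B8->T, B10->T, B12->E, B11->F; hits B1=T, B2=T, B2=F, B3=E, B4=T, B4=F, B5=T, B8=T, B9=E, B10=T, B11=F, B12=E
test 2 (q=3, t=4, v=6) fires B1->F, B3->E, B2->F, B4->T, B4->T, B4->T, B4->F, B5->F, B7->S, B6->T, B9->S, B8->F, B10->T, B12->S, ...; hits B1=F, B2=F, B3=E, B4=T, B4=F, B5=F, B6=T, B7=S, B8=F, B9=S, B10=T, B11=F, B12=S
test 3 (q=5, t=0, v=2) fires B1->T, B3->E, B2->T, B3->E, B2->T, B3->E, B2->T, B3->E, B2->F, B4->T, B4->T, B4->F, B5->T, B9->E, ...; hits B1=T, B2=T, B2=F, B3=E, B4=T, B4=F, B5=T, B8=T, B9=E, B10=T, B11=T, B12=E
test 4 (q=1, t=-1, v=4) fires B1->T, B3->E, B2->T, B3->E, B2->T, B3->E, B2->T, B3->E, B2->T, B3->E, B2->F, B4->T, B4->T, B4->T, ...; hits B1=T, B2=T, B2=F, B3=E, B4=T, B4=F, B5=F, B6=T, B7=E, B8=F, B9=E, B10=F, B11=F, B12=E
test 5 (q=3, t=-1, v=5) fires B1->T, B3->E, B2->T, B3->E, B2->T, B3->E, B2->T, B3->E, B2->T, B3->E, B2->F, B4->T, B4->T, B4->T, ...; hits B1=T, B2=T, B2=F, B3=E, B4=T, B4=F, B5=F, B6=T, B7=S, B8=F, B9=E, B10=T, B11=F, B12=E
the full pool covers 22 outcomes: B1=T, B1=F, B2=T, B2=F, B3=E, B4=T, B4=F, B5=T, B5=F, B6=T, B7=S, B7=E, B8=T, B8=F, B9=S, B9=E, B10=T, B10=F, B11=T, B11=F, B12=S, B12=E
every size-1 subset falls short of the 22 outcomes (best: 14/22)
every size-2 subset falls short of the 22 outcomes (best: 20/22)
the canonical winner is {2, 3, 4}: size 3, full 22-outcome coverage, earliest index list among size-3 covers
Answer: 3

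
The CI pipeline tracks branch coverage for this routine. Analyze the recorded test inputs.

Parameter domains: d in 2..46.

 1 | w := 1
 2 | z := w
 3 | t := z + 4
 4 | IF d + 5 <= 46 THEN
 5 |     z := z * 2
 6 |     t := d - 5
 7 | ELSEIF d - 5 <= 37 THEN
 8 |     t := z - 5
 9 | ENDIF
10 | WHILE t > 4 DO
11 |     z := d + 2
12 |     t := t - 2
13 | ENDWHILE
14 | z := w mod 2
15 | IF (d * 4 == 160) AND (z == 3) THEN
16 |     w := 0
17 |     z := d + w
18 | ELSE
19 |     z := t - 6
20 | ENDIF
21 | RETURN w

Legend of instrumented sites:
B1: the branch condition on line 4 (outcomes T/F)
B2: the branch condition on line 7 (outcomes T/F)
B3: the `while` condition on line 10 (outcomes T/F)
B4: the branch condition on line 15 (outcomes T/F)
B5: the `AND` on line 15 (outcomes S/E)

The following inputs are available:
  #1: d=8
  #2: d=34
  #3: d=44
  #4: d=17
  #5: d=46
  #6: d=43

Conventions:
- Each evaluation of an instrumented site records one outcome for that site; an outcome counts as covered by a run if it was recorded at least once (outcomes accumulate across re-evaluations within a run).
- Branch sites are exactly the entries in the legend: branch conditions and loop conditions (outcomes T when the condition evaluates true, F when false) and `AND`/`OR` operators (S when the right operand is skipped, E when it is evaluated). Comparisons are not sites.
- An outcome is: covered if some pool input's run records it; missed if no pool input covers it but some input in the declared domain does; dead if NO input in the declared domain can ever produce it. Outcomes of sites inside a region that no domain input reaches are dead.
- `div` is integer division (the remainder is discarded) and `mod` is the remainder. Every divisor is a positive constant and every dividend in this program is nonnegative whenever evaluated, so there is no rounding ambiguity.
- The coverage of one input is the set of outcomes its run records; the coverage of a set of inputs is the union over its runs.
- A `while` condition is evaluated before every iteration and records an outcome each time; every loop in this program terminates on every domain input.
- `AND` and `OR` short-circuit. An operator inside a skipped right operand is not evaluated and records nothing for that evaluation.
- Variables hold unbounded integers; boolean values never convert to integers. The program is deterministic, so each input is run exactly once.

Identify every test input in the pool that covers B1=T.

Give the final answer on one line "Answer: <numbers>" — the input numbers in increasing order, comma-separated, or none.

input #1 (d=8): produces B1=T
input #2 (d=34): produces B1=T
input #3 (d=44): does not produce B1=T
input #4 (d=17): produces B1=T
input #5 (d=46): does not produce B1=T
input #6 (d=43): does not produce B1=T

Answer: 1, 2, 4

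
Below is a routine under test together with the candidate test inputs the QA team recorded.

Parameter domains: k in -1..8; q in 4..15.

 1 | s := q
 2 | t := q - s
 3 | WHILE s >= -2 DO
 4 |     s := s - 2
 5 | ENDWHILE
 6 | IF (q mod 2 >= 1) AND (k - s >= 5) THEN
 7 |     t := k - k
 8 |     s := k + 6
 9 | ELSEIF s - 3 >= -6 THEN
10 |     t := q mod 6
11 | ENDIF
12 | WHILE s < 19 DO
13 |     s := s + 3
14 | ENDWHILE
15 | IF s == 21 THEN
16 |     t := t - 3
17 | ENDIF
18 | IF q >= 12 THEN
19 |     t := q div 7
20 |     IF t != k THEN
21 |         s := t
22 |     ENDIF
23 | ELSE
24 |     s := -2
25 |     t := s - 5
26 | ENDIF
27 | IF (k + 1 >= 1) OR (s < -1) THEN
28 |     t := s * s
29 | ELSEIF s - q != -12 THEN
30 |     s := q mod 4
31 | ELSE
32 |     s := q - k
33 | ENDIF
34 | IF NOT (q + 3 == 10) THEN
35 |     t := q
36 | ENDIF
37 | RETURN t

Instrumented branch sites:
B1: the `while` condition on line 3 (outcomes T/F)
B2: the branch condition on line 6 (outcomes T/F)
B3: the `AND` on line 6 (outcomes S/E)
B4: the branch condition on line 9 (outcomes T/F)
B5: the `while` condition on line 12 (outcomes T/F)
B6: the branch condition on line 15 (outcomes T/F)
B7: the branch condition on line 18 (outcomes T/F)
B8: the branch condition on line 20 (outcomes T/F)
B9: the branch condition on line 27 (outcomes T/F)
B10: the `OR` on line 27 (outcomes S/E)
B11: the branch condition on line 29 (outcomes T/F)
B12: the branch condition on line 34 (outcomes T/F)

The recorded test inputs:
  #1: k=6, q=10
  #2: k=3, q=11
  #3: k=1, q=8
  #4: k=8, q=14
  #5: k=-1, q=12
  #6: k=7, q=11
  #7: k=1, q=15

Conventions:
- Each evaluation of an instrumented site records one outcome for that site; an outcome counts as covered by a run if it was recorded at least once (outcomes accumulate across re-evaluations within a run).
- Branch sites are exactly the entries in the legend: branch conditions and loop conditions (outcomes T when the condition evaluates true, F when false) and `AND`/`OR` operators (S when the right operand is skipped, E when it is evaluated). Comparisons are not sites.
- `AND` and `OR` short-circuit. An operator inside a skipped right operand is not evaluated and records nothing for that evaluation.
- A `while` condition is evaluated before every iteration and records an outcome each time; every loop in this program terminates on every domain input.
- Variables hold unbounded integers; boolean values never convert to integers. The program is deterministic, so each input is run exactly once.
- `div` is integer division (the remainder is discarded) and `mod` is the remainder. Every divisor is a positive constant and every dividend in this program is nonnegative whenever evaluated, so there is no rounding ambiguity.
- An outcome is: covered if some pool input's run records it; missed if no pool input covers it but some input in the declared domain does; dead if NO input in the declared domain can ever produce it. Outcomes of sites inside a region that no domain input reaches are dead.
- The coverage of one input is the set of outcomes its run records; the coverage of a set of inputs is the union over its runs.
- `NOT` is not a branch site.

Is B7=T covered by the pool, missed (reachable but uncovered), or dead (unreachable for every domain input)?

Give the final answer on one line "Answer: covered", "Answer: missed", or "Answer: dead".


B7=T is recorded by pool input(s) 4, 5, 7 -> covered
Answer: covered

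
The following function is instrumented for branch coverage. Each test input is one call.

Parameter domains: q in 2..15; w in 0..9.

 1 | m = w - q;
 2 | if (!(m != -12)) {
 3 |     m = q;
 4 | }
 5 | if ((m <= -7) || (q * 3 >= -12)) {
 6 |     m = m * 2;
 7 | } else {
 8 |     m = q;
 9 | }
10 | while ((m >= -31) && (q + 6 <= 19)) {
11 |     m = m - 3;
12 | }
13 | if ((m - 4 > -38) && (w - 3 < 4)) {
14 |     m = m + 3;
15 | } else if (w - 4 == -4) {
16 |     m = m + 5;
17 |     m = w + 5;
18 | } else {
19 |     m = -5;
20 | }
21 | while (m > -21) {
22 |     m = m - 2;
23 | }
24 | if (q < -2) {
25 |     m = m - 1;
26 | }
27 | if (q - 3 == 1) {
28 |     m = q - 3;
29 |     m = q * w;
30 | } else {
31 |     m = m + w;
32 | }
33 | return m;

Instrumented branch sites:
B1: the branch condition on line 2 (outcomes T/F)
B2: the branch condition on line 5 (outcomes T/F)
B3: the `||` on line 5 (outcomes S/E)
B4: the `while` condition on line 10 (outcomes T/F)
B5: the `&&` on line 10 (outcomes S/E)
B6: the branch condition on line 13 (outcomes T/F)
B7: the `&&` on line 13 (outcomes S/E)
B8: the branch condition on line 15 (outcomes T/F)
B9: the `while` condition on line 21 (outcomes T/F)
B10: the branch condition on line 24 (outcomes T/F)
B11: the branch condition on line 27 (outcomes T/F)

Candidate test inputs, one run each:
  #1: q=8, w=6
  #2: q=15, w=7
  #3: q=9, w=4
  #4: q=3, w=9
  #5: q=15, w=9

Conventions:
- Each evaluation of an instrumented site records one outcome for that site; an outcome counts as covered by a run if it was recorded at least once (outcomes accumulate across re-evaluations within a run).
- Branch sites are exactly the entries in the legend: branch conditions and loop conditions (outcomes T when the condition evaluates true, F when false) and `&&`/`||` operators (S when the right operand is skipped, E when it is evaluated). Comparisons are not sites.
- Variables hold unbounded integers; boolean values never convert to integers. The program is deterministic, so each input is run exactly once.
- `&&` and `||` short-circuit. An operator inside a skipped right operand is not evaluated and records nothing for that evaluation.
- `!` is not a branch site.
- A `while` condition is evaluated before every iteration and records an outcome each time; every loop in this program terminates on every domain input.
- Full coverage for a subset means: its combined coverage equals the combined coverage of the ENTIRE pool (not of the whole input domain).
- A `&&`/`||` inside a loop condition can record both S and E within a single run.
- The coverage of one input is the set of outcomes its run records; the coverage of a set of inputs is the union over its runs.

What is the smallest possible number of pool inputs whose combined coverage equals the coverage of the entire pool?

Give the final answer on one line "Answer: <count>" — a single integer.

input #1, q=8, w=6: events B1->F, B3->E, B2->T, B5->E, B4->T, B5->E, B4->T, B5->E, B4->T, B5->E, B4->T, B5->E, B4->T, B5->E, ...; outcomes B1=F, B2=T, B3=E, B4=T, B4=F, B5=S, B5=E, B6=F, B7=S, B8=F, B9=T, B9=F, B10=F, B11=F
input #2, q=15, w=7: events B1->F, B3->S, B2->T, B5->E, B4->F, B7->E, B6->F, B8->F, B9->T, B9->T, B9->T, B9->T, B9->T, B9->T, ...; outcomes B1=F, B2=T, B3=S, B4=F, B5=E, B6=F, B7=E, B8=F, B9=T, B9=F, B10=F, B11=F
input #3, q=9, w=4: events B1->F, B3->E, B2->T, B5->E, B4->T, B5->E, B4->T, B5->E, B4->T, B5->E, B4->T, B5->E, B4->T, B5->E, ...; outcomes B1=F, B2=T, B3=E, B4=T, B4=F, B5=S, B5=E, B6=F, B7=S, B8=F, B9=T, B9=F, B10=F, B11=F
input #4, q=3, w=9: events B1->F, B3->E, B2->T, B5->E, B4->T, B5->E, B4->T, B5->E, B4->T, B5->E, B4->T, B5->E, B4->T, B5->E, ...; outcomes B1=F, B2=T, B3=E, B4=T, B4=F, B5=S, B5=E, B6=F, B7=E, B8=F, B9=T, B9=F, B10=F, B11=F
input #5, q=15, w=9: events B1->F, B3->E, B2->T, B5->E, B4->F, B7->E, B6->F, B8->F, B9->T, B9->T, B9->T, B9->T, B9->T, B9->T, ...; outcomes B1=F, B2=T, B3=E, B4=F, B5=E, B6=F, B7=E, B8=F, B9=T, B9=F, B10=F, B11=F
union over all inputs: B1=F, B2=T, B3=S, B3=E, B4=T, B4=F, B5=S, B5=E, B6=F, B7=S, B7=E, B8=F, B9=T, B9=F, B10=F, B11=F (16 outcomes)
no size-1 subset reaches all 16 outcomes (best union: 14/16)
the canonical winner is {1, 2}: size 2, full 16-outcome coverage, earliest index list among size-2 covers

Answer: 2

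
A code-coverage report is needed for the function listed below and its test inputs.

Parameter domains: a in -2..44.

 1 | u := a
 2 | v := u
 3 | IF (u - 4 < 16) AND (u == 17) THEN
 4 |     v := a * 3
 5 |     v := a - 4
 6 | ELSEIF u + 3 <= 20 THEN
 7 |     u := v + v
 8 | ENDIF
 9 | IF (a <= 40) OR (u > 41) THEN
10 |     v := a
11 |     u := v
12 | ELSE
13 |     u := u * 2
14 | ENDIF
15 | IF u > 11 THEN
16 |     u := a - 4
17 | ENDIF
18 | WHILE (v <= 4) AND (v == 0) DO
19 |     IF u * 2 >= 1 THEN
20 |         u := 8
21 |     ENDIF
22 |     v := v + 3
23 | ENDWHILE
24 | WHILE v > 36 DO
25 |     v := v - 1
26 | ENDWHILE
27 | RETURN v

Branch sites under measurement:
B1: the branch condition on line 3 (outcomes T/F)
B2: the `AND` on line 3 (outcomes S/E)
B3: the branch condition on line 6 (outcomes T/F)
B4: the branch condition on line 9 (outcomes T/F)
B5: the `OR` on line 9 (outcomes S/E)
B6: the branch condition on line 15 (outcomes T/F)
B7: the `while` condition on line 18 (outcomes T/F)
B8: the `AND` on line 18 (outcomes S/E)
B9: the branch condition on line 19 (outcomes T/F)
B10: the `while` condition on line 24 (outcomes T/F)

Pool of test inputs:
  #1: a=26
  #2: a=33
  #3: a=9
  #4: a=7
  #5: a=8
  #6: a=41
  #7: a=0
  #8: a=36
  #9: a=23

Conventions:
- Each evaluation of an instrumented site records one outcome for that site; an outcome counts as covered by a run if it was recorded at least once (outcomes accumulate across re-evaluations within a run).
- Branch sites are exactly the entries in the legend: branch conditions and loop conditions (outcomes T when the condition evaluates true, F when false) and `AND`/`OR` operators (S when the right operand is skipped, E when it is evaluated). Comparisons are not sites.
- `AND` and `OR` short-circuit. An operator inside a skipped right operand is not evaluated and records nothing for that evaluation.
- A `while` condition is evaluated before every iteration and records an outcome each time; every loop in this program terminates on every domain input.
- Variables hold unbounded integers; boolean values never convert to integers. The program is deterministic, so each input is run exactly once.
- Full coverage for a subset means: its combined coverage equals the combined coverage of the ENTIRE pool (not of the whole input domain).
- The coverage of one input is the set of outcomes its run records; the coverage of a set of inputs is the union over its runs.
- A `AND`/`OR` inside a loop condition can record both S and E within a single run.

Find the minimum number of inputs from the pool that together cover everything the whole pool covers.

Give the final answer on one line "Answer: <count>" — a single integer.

#1 (a=26) -> B2->S, B1->F, B3->F, B5->S, B4->T, B6->T, B8->S, B7->F, B10->F; covered: B1=F, B2=S, B3=F, B4=T, B5=S, B6=T, B7=F, B8=S, B10=F
#2 (a=33) -> B2->S, B1->F, B3->F, B5->S, B4->T, B6->T, B8->S, B7->F, B10->F; covered: B1=F, B2=S, B3=F, B4=T, B5=S, B6=T, B7=F, B8=S, B10=F
#3 (a=9) -> B2->E, B1->F, B3->T, B5->S, B4->T, B6->F, B8->S, B7->F, B10->F; covered: B1=F, B2=E, B3=T, B4=T, B5=S, B6=F, B7=F, B8=S, B10=F
#4 (a=7) -> B2->E, B1->F, B3->T, B5->S, B4->T, B6->F, B8->S, B7->F, B10->F; covered: B1=F, B2=E, B3=T, B4=T, B5=S, B6=F, B7=F, B8=S, B10=F
#5 (a=8) -> B2->E, B1->F, B3->T, B5->S, B4->T, B6->F, B8->S, B7->F, B10->F; covered: B1=F, B2=E, B3=T, B4=T, B5=S, B6=F, B7=F, B8=S, B10=F
#6 (a=41) -> B2->S, B1->F, B3->F, B5->E, B4->F, B6->T, B8->S, B7->F, B10->T, B10->T, B10->T, B10->T, B10->T, B10->F; covered: B1=F, B2=S, B3=F, B4=F, B5=E, B6=T, B7=F, B8=S, B10=T, B10=F
#7 (a=0) -> B2->E, B1->F, B3->T, B5->S, B4->T, B6->F, B8->E, B7->T, B9->F, B8->E, B7->F, B10->F; covered: B1=F, B2=E, B3=T, B4=T, B5=S, B6=F, B7=T, B7=F, B8=E, B9=F, B10=F
#8 (a=36) -> B2->S, B1->F, B3->F, B5->S, B4->T, B6->T, B8->S, B7->F, B10->F; covered: B1=F, B2=S, B3=F, B4=T, B5=S, B6=T, B7=F, B8=S, B10=F
#9 (a=23) -> B2->S, B1->F, B3->F, B5->S, B4->T, B6->T, B8->S, B7->F, B10->F; covered: B1=F, B2=S, B3=F, B4=T, B5=S, B6=T, B7=F, B8=S, B10=F
the full pool covers 18 outcomes: B1=F, B2=S, B2=E, B3=T, B3=F, B4=T, B4=F, B5=S, B5=E, B6=T, B6=F, B7=T, B7=F, B8=S, B8=E, B9=F, B10=T, B10=F
checked all size-1 subsets: none covers 18 outcomes (max 11/18)
inputs {6, 7} (size 2) cover everything; no size-2 subset with a lexicographically smaller index list covers all 18

Answer: 2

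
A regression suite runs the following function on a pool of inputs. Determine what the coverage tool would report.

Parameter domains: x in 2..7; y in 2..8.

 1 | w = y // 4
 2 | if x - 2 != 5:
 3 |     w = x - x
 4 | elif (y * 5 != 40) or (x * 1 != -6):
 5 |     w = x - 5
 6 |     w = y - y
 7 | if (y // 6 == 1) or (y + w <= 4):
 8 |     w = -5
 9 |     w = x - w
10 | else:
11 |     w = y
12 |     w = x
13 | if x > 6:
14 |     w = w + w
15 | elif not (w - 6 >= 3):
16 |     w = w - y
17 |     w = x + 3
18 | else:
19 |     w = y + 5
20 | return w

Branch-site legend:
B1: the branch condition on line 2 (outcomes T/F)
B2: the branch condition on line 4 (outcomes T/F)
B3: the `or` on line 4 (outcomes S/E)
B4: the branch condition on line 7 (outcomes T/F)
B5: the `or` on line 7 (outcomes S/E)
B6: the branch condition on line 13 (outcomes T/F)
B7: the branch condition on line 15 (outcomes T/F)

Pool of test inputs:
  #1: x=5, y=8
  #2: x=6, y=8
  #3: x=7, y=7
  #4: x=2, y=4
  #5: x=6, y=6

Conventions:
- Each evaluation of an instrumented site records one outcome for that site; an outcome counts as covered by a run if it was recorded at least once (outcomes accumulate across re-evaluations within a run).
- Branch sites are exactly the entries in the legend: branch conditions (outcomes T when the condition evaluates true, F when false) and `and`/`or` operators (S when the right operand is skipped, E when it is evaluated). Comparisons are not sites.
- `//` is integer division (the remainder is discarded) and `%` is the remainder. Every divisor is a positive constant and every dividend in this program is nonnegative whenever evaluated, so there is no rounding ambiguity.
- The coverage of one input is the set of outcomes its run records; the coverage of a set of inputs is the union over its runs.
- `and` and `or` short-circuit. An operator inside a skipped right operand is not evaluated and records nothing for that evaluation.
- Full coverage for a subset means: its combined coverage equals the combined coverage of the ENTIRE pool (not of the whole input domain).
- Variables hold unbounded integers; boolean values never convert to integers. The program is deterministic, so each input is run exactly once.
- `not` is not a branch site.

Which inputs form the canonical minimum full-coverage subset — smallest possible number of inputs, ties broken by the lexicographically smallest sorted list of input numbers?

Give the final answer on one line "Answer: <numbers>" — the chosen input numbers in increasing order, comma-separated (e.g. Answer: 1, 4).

test 1 (x=5, y=8) fires B1->T, B5->S, B4->T, B6->F, B7->F; hits B1=T, B4=T, B5=S, B6=F, B7=F
test 2 (x=6, y=8) fires B1->T, B5->S, B4->T, B6->F, B7->F; hits B1=T, B4=T, B5=S, B6=F, B7=F
test 3 (x=7, y=7) fires B1->F, B3->S, B2->T, B5->S, B4->T, B6->T; hits B1=F, B2=T, B3=S, B4=T, B5=S, B6=T
test 4 (x=2, y=4) fires B1->T, B5->E, B4->T, B6->F, B7->T; hits B1=T, B4=T, B5=E, B6=F, B7=T
test 5 (x=6, y=6) fires B1->T, B5->S, B4->T, B6->F, B7->F; hits B1=T, B4=T, B5=S, B6=F, B7=F
together the pool reaches 11 outcomes: B1=T, B1=F, B2=T, B3=S, B4=T, B5=S, B5=E, B6=T, B6=F, B7=T, B7=F
every size-1 subset falls short of the 11 outcomes (best: 6/11)
every size-2 subset falls short of the 11 outcomes (best: 10/11)
at size 3, {1, 3, 4} reaches all 11 outcomes; every lexicographically earlier size-3 subset fails

Answer: 1, 3, 4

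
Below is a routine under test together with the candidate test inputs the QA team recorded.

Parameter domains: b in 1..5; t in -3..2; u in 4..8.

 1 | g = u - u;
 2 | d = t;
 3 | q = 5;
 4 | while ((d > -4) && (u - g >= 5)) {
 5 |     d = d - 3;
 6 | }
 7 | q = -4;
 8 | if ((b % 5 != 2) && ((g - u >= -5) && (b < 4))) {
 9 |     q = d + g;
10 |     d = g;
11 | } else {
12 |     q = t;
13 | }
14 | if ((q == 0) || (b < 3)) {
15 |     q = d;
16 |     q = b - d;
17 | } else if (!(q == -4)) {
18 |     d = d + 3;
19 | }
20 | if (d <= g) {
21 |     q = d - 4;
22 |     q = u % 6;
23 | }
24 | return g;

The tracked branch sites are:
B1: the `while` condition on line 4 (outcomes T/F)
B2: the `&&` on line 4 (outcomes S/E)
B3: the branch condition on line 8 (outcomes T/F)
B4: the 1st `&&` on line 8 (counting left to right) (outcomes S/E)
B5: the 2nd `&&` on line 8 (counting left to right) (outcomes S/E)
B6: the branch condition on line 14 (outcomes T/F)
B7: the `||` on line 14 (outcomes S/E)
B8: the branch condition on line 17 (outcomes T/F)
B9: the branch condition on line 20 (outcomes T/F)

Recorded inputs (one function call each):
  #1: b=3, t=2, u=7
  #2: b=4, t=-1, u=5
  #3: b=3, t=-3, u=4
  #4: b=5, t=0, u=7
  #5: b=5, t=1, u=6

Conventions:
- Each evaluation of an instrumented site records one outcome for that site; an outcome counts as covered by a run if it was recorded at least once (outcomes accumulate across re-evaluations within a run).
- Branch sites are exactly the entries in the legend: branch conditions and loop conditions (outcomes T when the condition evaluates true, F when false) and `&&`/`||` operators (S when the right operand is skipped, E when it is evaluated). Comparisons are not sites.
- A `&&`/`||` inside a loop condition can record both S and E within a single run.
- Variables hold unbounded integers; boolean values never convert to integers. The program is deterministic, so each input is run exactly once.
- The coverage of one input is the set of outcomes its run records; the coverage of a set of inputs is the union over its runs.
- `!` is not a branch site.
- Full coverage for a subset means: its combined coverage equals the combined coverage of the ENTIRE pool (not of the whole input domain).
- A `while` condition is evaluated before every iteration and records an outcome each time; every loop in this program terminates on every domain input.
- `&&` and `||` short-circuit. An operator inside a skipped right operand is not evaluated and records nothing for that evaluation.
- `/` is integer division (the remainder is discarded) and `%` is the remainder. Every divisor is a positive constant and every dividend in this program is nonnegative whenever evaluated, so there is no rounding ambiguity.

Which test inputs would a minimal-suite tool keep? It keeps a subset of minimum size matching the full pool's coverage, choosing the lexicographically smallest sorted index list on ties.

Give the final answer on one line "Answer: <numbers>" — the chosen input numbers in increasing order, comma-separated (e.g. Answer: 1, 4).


run #1 (b=3, t=2, u=7) runs B2->E, B1->T, B2->E, B1->T, B2->S, B1->F, B4->E, B5->S, B3->F, B7->E, B6->F, B8->T, B9->T; records B1=T, B1=F, B2=S, B2=E, B3=F, B4=E, B5=S, B6=F, B7=E, B8=T, B9=T
run #2 (b=4, t=-1, u=5) runs B2->E, B1->T, B2->S, B1->F, B4->E, B5->E, B3->F, B7->E, B6->F, B8->T, B9->T; records B1=T, B1=F, B2=S, B2=E, B3=F, B4=E, B5=E, B6=F, B7=E, B8=T, B9=T
run #3 (b=3, t=-3, u=4) runs B2->E, B1->F, B4->E, B5->E, B3->T, B7->E, B6->F, B8->T, B9->F; records B1=F, B2=E, B3=T, B4=E, B5=E, B6=F, B7=E, B8=T, B9=F
run #4 (b=5, t=0, u=7) runs B2->E, B1->T, B2->E, B1->T, B2->S, B1->F, B4->E, B5->S, B3->F, B7->S, B6->T, B9->T; records B1=T, B1=F, B2=S, B2=E, B3=F, B4=E, B5=S, B6=T, B7=S, B9=T
run #5 (b=5, t=1, u=6) runs B2->E, B1->T, B2->E, B1->T, B2->S, B1->F, B4->E, B5->S, B3->F, B7->E, B6->F, B8->T, B9->T; records B1=T, B1=F, B2=S, B2=E, B3=F, B4=E, B5=S, B6=F, B7=E, B8=T, B9=T
union over all inputs: B1=T, B1=F, B2=S, B2=E, B3=T, B3=F, B4=E, B5=S, B5=E, B6=T, B6=F, B7=S, B7=E, B8=T, B9=T, B9=F (16 outcomes)
no size-1 subset reaches all 16 outcomes (best union: 11/16)
inputs {3, 4} (size 2) cover everything; no size-2 subset with a lexicographically smaller index list covers all 16
Answer: 3, 4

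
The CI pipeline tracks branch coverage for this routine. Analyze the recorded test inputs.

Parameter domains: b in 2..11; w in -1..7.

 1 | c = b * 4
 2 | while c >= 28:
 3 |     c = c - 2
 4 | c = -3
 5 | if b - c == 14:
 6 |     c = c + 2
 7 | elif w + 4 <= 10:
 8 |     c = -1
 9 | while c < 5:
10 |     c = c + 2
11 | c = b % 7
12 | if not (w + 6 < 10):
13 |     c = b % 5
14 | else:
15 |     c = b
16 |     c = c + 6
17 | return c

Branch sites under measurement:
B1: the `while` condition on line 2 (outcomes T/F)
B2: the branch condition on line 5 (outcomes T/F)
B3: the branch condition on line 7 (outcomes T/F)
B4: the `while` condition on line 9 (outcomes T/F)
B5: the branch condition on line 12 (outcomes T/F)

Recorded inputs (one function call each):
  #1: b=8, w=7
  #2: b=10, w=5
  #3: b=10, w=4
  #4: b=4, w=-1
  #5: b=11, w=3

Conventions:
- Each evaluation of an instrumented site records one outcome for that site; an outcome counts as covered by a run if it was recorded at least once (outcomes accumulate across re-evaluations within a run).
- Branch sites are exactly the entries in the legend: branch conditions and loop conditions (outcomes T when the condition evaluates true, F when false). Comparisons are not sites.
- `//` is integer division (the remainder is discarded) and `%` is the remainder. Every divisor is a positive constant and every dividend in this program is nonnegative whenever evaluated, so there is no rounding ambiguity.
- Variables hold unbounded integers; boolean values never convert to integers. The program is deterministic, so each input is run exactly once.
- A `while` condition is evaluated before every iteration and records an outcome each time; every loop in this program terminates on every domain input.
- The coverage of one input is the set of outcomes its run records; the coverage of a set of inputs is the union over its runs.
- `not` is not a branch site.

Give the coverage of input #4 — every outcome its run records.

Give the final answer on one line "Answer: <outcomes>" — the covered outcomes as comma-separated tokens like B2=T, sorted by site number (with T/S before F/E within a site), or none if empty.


Simulating input #4 (b=4, w=-1) step by step:
  B1->F, B2->F, B3->T, B4->T, B4->T, B4->T, B4->F, B5->F
collecting distinct outcomes: B1=F, B2=F, B3=T, B4=T, B4=F, B5=F
Answer: B1=F, B2=F, B3=T, B4=T, B4=F, B5=F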